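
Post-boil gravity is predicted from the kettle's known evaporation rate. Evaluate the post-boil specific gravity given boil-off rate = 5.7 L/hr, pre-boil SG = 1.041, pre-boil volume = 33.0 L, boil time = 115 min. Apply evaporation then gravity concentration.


V_post = V_pre − rate·(t/60);  SG_post = 1 + (SG_pre−1)·V_pre/V_post
V_post = 33.0 − 5.7·(115/60) = 22.0750
SG_post = 1 + (1.041 − 1)·33.0/22.0750

1.0613


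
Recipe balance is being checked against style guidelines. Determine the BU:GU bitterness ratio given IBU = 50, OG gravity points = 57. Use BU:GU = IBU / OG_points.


BU:GU = 50 / 57

0.8772


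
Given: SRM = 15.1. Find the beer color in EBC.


EBC = SRM · 1.97
EBC = 15.1 · 1.97

29.7470 EBC


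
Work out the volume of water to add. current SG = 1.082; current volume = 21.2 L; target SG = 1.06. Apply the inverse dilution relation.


V_water = V·((SG_curr − 1)/(SG_target − 1) − 1)
V_water = 21.2·((1.082 − 1)/(1.06 − 1) − 1)

7.7733 L


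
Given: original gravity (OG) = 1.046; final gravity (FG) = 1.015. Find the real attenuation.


AA = (OG−FG)/(OG−1)·100;  RA = AA·0.8192
AA = (1.046 − 1.015)/(1.046 − 1)·100 = 67.3913
RA = 67.3913·0.8192

55.2070 %


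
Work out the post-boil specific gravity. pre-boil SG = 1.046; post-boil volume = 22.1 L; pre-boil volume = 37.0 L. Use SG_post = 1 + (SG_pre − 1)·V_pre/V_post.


pts_pre = (1.046 − 1)·1000 = 46.0000
pts_post = 46.0000·37.0/22.1 = 77.0136
SG_post = 1 + 77.0136/1000

1.0770


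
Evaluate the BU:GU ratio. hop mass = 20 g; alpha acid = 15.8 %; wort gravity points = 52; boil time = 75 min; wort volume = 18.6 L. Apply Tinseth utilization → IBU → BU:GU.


U = 1.65·0.000125^(GP/1000)·(1−e^(−0.04t))/4.15;  IBU = (α/100)·m·U·1000/V;  BU:GU = IBU/GP
U = 1.65·0.000125^(52/1000)·(1−e^(−0.04·75))/4.15 = 0.2368
IBU = (15.8/100)·20·0.2368·1000/18.6 = 40.2226
BU:GU = 40.2226/52

0.7735


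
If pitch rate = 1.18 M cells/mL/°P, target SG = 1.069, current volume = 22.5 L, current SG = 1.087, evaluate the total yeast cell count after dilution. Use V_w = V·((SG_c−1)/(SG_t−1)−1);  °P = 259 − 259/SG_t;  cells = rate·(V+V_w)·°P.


V_w = 22.5·((1.087−1)/(1.069−1)−1) = 5.8696
V_final = 22.5 + 5.8696 = 28.3696
°P = 259 − 259/1.069 = 16.7175
cells = 1.18·28.3696·16.7175

559.6362 billion cells


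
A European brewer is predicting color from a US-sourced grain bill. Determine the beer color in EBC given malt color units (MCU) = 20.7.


SRM = 1.4922·MCU^0.6859;  EBC = SRM·1.97
SRM = 1.4922·20.7^0.6859 = 11.9248
EBC = 11.9248·1.97

23.4919 EBC


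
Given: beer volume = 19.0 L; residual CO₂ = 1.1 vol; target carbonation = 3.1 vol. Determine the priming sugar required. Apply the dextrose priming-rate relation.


sugar = (target − residual)·4.0·V
sugar = (3.1 − 1.1)·4.0·19.0

152.0000 g


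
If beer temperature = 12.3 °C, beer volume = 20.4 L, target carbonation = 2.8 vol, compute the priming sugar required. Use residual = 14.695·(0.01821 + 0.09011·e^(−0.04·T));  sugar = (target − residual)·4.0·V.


residual = 14.695·(0.01821 + 0.09011·e^(−0.04·12.3)) = 1.0772
sugar = (2.8 − 1.0772)·4.0·20.4

140.5809 g


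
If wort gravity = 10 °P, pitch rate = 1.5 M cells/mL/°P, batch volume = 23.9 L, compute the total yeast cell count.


cells (billions) = rate · V_L · °P
cells = 1.5 · 23.9 · 10

358.5000 billion cells


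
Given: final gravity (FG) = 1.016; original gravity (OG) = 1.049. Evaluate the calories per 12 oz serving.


ABW = (OG−FG)·131.25·0.79/FG;  °P = 259 − 259/SG (for OG→OE and FG→AE);  RE = 0.1808·OE + 0.8192·AE;  Cal = (6.9·ABW + 4·(RE−0.1))·FG·3.55
ABW = (1.049 − 1.016)·131.25·0.79/1.016 = 3.3678
OE = 259 − 259/1.049 = 12.0982 °P
AE = 259 − 259/1.016 = 4.0787 °P
RE = 0.1808·12.0982 + 0.8192·4.0787 = 5.5287 °P
Cal = (6.9·3.3678 + 4·(5.5287−0.1))·1.016·3.55

162.1345 kcal


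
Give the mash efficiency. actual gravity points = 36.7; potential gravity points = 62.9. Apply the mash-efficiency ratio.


efficiency = actual / potential × 100
efficiency = 36.7 / 62.9 × 100

58.3466 %


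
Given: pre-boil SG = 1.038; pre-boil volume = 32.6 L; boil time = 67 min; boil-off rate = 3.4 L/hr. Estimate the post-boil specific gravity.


V_post = V_pre − rate·(t/60);  SG_post = 1 + (SG_pre−1)·V_pre/V_post
V_post = 32.6 − 3.4·(67/60) = 28.8033
SG_post = 1 + (1.038 − 1)·32.6/28.8033

1.0430


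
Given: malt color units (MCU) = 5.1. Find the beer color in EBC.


SRM = 1.4922·MCU^0.6859;  EBC = SRM·1.97
SRM = 1.4922·5.1^0.6859 = 4.5619
EBC = 4.5619·1.97

8.9870 EBC


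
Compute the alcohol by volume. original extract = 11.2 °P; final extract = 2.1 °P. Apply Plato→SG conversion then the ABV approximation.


SG = 259/(259 − P);  ABV = (OG − FG)·131.25
OG = 259/(259 − 11.2) = 1.0452
FG = 259/(259 − 2.1) = 1.0082
ABV = (1.0452 − 1.0082)·131.25

4.8593 % ABV


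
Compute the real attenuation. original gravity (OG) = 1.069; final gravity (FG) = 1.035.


AA = (OG−FG)/(OG−1)·100;  RA = AA·0.8192
AA = (1.069 − 1.035)/(1.069 − 1)·100 = 49.2754
RA = 49.2754·0.8192

40.3664 %


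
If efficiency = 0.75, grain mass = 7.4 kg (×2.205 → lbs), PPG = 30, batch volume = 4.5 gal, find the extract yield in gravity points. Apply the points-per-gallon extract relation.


points = lbs × PPG × eff / vol
lbs = 7.4 × 2.205 = 16.3170
points = 16.3170 × 30 × 0.75 / 4.5

81.5850 points


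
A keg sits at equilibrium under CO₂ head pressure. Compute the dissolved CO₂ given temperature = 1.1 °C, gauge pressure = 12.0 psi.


vols = (P + 14.695)·(0.01821 + 0.09011·e^(−0.04·T))
vols = (12.0 + 14.695)·(0.01821 + 0.09011·e^(−0.04·1.1))

2.7881 volumes


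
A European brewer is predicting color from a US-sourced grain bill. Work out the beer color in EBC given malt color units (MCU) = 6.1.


SRM = 1.4922·MCU^0.6859;  EBC = SRM·1.97
SRM = 1.4922·6.1^0.6859 = 5.1580
EBC = 5.1580·1.97

10.1613 EBC


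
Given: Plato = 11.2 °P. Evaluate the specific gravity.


SG = 259/(259 − P)
SG = 259/(259 − 11.2)

1.0452


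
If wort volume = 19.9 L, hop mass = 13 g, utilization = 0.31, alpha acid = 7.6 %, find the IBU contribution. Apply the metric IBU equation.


IBU = (α/100)·mass·U·1000 / V
IBU = (7.6/100)·13·0.31·1000 / 19.9

15.3910 IBU


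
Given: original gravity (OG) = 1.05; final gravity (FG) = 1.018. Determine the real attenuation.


AA = (OG−FG)/(OG−1)·100;  RA = AA·0.8192
AA = (1.05 − 1.018)/(1.05 − 1)·100 = 64.0000
RA = 64.0000·0.8192

52.4288 %


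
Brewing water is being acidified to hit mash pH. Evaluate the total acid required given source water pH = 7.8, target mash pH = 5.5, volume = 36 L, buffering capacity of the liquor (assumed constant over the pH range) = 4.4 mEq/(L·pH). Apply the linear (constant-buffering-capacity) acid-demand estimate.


acid = buffering capacity · (pH_source − pH_target) · V
acid = 4.4 · (7.8 − 5.5) · 36

364.3200 mEq


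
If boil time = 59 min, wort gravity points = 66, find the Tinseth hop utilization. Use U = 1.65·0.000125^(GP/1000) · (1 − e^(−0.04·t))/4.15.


bigness = 1.65·0.000125^(66/1000) = 0.9118
boil_factor = (1 − e^(−0.04·59))/4.15 = 0.2182
U = 0.9118 · 0.2182

0.1990


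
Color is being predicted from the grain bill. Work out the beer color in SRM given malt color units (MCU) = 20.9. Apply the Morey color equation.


SRM = 1.4922 · MCU^0.6859
SRM = 1.4922 · 20.9^0.6859

12.0037 SRM


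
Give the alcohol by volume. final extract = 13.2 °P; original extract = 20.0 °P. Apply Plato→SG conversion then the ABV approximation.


SG = 259/(259 − P);  ABV = (OG − FG)·131.25
OG = 259/(259 − 20.0) = 1.0837
FG = 259/(259 − 13.2) = 1.0537
ABV = (1.0837 − 1.0537)·131.25

3.9349 % ABV


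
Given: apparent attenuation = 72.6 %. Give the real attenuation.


RA = AA · 0.8192
RA = 72.6 · 0.8192

59.4739 %


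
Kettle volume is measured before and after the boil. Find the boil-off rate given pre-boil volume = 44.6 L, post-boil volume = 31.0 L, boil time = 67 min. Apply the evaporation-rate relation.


rate = (V_pre − V_post) / (t_min/60)
rate = (44.6 − 31.0) / (67/60)

12.1791 L/hr


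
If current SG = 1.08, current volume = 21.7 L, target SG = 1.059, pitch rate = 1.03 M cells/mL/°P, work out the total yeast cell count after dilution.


V_w = V·((SG_c−1)/(SG_t−1)−1);  °P = 259 − 259/SG_t;  cells = rate·(V+V_w)·°P
V_w = 21.7·((1.08−1)/(1.059−1)−1) = 7.7237
V_final = 21.7 + 7.7237 = 29.4237
°P = 259 − 259/1.059 = 14.4297
cells = 1.03·29.4237·14.4297

437.3114 billion cells


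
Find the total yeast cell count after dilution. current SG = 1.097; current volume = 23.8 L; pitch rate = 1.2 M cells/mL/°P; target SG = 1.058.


V_w = V·((SG_c−1)/(SG_t−1)−1);  °P = 259 − 259/SG_t;  cells = rate·(V+V_w)·°P
V_w = 23.8·((1.097−1)/(1.058−1)−1) = 16.0034
V_final = 23.8 + 16.0034 = 39.8034
°P = 259 − 259/1.058 = 14.1985
cells = 1.2·39.8034·14.1985

678.1785 billion cells


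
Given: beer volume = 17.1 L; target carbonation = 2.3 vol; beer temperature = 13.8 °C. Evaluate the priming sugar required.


residual = 14.695·(0.01821 + 0.09011·e^(−0.04·T));  sugar = (target − residual)·4.0·V
residual = 14.695·(0.01821 + 0.09011·e^(−0.04·13.8)) = 1.0300
sugar = (2.3 − 1.0300)·4.0·17.1

86.8648 g


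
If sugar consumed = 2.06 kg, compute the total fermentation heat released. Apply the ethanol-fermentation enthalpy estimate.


Q = m_sugar · 590 kJ/kg
Q = 2.06 · 590

1215.4000 kJ


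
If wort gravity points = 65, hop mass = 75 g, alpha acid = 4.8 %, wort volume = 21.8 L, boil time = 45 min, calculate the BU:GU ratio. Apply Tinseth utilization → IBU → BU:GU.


U = 1.65·0.000125^(GP/1000)·(1−e^(−0.04t))/4.15;  IBU = (α/100)·m·U·1000/V;  BU:GU = IBU/GP
U = 1.65·0.000125^(65/1000)·(1−e^(−0.04·45))/4.15 = 0.1850
IBU = (4.8/100)·75·0.1850·1000/21.8 = 30.5571
BU:GU = 30.5571/65

0.4701


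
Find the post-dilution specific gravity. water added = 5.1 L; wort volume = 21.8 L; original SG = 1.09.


SG_new = 1 + (SG_old − 1)·V_old/(V_old + V_water)
pts = (1.09 − 1)·1000·21.8/(21.8 + 5.1) = 72.9368
SG_new = 1 + 72.9368/1000

1.0729


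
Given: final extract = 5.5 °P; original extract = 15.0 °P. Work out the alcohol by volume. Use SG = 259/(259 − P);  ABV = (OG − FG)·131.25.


OG = 259/(259 − 15.0) = 1.0615
FG = 259/(259 − 5.5) = 1.0217
ABV = (1.0615 − 1.0217)·131.25

5.2210 % ABV


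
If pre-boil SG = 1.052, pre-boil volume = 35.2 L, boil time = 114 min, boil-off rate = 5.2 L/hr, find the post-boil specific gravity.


V_post = V_pre − rate·(t/60);  SG_post = 1 + (SG_pre−1)·V_pre/V_post
V_post = 35.2 − 5.2·(114/60) = 25.3200
SG_post = 1 + (1.052 − 1)·35.2/25.3200

1.0723


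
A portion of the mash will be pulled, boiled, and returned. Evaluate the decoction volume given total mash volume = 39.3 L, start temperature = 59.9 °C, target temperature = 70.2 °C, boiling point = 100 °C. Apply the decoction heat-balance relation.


V_dec = V_total·(T_target − T_start)/(T_boil − T_start)
V_dec = 39.3·(70.2 − 59.9)/(100 − 59.9)

10.0945 L


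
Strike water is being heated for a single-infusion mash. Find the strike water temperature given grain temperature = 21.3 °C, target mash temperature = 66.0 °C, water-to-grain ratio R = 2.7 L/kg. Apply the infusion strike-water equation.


T_strike = (0.41/R)·(T_mash − T_grain) + T_mash
T_strike = (0.41/2.7)·(66.0 − 21.3) + 66.0

72.7878 °C


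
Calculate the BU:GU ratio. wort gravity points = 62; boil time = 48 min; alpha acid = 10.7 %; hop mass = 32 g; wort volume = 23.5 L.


U = 1.65·0.000125^(GP/1000)·(1−e^(−0.04t))/4.15;  IBU = (α/100)·m·U·1000/V;  BU:GU = IBU/GP
U = 1.65·0.000125^(62/1000)·(1−e^(−0.04·48))/4.15 = 0.1944
IBU = (10.7/100)·32·0.1944·1000/23.5 = 28.3178
BU:GU = 28.3178/62

0.4567


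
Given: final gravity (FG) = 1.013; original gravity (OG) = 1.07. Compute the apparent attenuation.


AA = (OG − FG)/(OG − 1) · 100
AA = (1.07 − 1.013)/(1.07 − 1) · 100

81.4286 %


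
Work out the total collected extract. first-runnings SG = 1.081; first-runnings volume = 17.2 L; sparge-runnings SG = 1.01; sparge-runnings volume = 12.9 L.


total = Σ (SG_i − 1)·1000·V_i
first = (1.081 − 1)·1000·17.2 = 1393.2000
sparge = (1.01 − 1)·1000·12.9 = 129.0000
total = 1393.2000 + 129.0000

1522.2000 gravity·L


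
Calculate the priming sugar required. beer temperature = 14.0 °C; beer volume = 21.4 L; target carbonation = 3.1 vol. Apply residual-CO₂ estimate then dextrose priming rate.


residual = 14.695·(0.01821 + 0.09011·e^(−0.04·T));  sugar = (target − residual)·4.0·V
residual = 14.695·(0.01821 + 0.09011·e^(−0.04·14.0)) = 1.0240
sugar = (3.1 − 1.0240)·4.0·21.4

177.7080 g


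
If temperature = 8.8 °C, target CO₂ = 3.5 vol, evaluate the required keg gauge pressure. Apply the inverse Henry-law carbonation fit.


psi = vols/(0.01821 + 0.09011·e^(−0.04·T)) − 14.695
psi = 3.5/(0.01821 + 0.09011·e^(−0.04·8.8)) − 14.695

28.2063 psi


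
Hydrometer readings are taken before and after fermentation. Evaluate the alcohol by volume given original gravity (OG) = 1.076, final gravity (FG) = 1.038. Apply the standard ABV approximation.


ABV = (OG − FG) · 131.25
ABV = (1.076 − 1.038) · 131.25

4.9875 % ABV


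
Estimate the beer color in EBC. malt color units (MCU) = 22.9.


SRM = 1.4922·MCU^0.6859;  EBC = SRM·1.97
SRM = 1.4922·22.9^0.6859 = 12.7802
EBC = 12.7802·1.97

25.1770 EBC


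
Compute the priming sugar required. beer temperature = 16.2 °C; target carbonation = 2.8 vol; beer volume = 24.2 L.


residual = 14.695·(0.01821 + 0.09011·e^(−0.04·T));  sugar = (target − residual)·4.0·V
residual = 14.695·(0.01821 + 0.09011·e^(−0.04·16.2)) = 0.9603
sugar = (2.8 − 0.9603)·4.0·24.2

178.0873 g


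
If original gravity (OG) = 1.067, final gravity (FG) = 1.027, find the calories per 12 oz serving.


ABW = (OG−FG)·131.25·0.79/FG;  °P = 259 − 259/SG (for OG→OE and FG→AE);  RE = 0.1808·OE + 0.8192·AE;  Cal = (6.9·ABW + 4·(RE−0.1))·FG·3.55
ABW = (1.067 − 1.027)·131.25·0.79/1.027 = 4.0385
OE = 259 − 259/1.067 = 16.2634 °P
AE = 259 − 259/1.027 = 6.8092 °P
RE = 0.1808·16.2634 + 0.8192·6.8092 = 8.5185 °P
Cal = (6.9·4.0385 + 4·(8.5185−0.1))·1.027·3.55

224.3630 kcal


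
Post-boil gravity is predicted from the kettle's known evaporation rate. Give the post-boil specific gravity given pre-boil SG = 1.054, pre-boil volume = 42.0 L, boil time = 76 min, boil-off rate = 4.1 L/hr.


V_post = V_pre − rate·(t/60);  SG_post = 1 + (SG_pre−1)·V_pre/V_post
V_post = 42.0 − 4.1·(76/60) = 36.8067
SG_post = 1 + (1.054 − 1)·42.0/36.8067

1.0616


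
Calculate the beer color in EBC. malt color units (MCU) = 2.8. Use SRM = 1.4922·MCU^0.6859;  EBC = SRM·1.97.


SRM = 1.4922·2.8^0.6859 = 3.0237
EBC = 3.0237·1.97

5.9566 EBC


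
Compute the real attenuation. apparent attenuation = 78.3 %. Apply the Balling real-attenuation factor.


RA = AA · 0.8192
RA = 78.3 · 0.8192

64.1434 %


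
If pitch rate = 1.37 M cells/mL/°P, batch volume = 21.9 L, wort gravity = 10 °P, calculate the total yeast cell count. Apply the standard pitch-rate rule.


cells (billions) = rate · V_L · °P
cells = 1.37 · 21.9 · 10

300.0300 billion cells


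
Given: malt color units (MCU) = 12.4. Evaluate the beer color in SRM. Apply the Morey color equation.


SRM = 1.4922 · MCU^0.6859
SRM = 1.4922 · 12.4^0.6859

8.3908 SRM


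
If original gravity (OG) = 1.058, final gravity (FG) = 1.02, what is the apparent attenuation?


AA = (OG − FG)/(OG − 1) · 100
AA = (1.058 − 1.02)/(1.058 − 1) · 100

65.5172 %


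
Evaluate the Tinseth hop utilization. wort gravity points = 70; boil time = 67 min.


U = 1.65·0.000125^(GP/1000) · (1 − e^(−0.04·t))/4.15
bigness = 1.65·0.000125^(70/1000) = 0.8796
boil_factor = (1 − e^(−0.04·67))/4.15 = 0.2244
U = 0.8796 · 0.2244

0.1974


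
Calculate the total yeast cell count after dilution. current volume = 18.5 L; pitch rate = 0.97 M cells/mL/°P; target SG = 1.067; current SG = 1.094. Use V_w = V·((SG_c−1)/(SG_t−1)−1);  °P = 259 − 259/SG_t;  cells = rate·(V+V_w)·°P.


V_w = 18.5·((1.094−1)/(1.067−1)−1) = 7.4552
V_final = 18.5 + 7.4552 = 25.9552
°P = 259 − 259/1.067 = 16.2634
cells = 0.97·25.9552·16.2634

409.4555 billion cells


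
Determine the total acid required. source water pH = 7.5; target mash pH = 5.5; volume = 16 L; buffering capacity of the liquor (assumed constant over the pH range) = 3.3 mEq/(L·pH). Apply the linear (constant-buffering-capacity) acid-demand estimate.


acid = buffering capacity · (pH_source − pH_target) · V
acid = 3.3 · (7.5 − 5.5) · 16

105.6000 mEq


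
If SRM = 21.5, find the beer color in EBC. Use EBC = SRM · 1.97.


EBC = 21.5 · 1.97

42.3550 EBC


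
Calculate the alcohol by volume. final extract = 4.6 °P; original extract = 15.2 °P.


SG = 259/(259 − P);  ABV = (OG − FG)·131.25
OG = 259/(259 − 15.2) = 1.0623
FG = 259/(259 − 4.6) = 1.0181
ABV = (1.0623 − 1.0181)·131.25

5.8097 % ABV


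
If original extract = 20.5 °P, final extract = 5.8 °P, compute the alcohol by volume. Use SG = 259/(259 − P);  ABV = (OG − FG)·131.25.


OG = 259/(259 − 20.5) = 1.0860
FG = 259/(259 − 5.8) = 1.0229
ABV = (1.0860 − 1.0229)·131.25

8.2749 % ABV


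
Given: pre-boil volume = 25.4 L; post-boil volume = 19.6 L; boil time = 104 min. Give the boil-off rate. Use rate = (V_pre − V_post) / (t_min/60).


rate = (25.4 − 19.6) / (104/60)

3.3462 L/hr


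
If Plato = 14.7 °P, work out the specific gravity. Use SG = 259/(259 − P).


SG = 259/(259 − 14.7)

1.0602


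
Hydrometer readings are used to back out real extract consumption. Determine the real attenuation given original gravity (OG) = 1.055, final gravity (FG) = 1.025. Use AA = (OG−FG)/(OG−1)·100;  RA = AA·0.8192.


AA = (1.055 − 1.025)/(1.055 − 1)·100 = 54.5455
RA = 54.5455·0.8192

44.6836 %


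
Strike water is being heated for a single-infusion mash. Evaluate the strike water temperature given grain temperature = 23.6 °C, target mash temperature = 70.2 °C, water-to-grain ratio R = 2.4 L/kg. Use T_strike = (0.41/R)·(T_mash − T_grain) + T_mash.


T_strike = (0.41/2.4)·(70.2 − 23.6) + 70.2

78.1608 °C


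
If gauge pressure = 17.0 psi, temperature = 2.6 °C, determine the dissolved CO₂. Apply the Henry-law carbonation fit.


vols = (P + 14.695)·(0.01821 + 0.09011·e^(−0.04·T))
vols = (17.0 + 14.695)·(0.01821 + 0.09011·e^(−0.04·2.6))

3.1511 volumes


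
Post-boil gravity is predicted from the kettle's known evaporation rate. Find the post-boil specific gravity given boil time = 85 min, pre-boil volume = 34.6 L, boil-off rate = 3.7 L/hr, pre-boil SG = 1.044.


V_post = V_pre − rate·(t/60);  SG_post = 1 + (SG_pre−1)·V_pre/V_post
V_post = 34.6 − 3.7·(85/60) = 29.3583
SG_post = 1 + (1.044 − 1)·34.6/29.3583

1.0519


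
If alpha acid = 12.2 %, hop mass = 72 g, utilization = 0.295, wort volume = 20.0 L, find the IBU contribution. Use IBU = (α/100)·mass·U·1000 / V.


IBU = (12.2/100)·72·0.295·1000 / 20.0

129.5640 IBU


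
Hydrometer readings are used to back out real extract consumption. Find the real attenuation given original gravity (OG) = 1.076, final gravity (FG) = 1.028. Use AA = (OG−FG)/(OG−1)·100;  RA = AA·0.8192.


AA = (1.076 − 1.028)/(1.076 − 1)·100 = 63.1579
RA = 63.1579·0.8192

51.7389 %


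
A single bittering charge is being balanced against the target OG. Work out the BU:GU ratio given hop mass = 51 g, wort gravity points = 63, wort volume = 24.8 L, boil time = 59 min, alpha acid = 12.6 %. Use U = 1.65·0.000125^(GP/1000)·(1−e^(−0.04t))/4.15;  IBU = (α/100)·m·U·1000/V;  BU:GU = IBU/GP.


U = 1.65·0.000125^(63/1000)·(1−e^(−0.04·59))/4.15 = 0.2044
IBU = (12.6/100)·51·0.2044·1000/24.8 = 52.9611
BU:GU = 52.9611/63

0.8407


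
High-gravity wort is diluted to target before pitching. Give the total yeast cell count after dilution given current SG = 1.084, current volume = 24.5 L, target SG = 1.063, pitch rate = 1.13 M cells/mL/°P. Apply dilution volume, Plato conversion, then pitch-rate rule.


V_w = V·((SG_c−1)/(SG_t−1)−1);  °P = 259 − 259/SG_t;  cells = rate·(V+V_w)·°P
V_w = 24.5·((1.084−1)/(1.063−1)−1) = 8.1667
V_final = 24.5 + 8.1667 = 32.6667
°P = 259 − 259/1.063 = 15.3500
cells = 1.13·32.6667·15.3500

566.6179 billion cells


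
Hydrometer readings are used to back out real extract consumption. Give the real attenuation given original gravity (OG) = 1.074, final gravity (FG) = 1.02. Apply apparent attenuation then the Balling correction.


AA = (OG−FG)/(OG−1)·100;  RA = AA·0.8192
AA = (1.074 − 1.02)/(1.074 − 1)·100 = 72.9730
RA = 72.9730·0.8192

59.7795 %


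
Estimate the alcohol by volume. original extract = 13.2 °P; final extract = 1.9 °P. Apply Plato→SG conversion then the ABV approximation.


SG = 259/(259 − P);  ABV = (OG − FG)·131.25
OG = 259/(259 − 13.2) = 1.0537
FG = 259/(259 − 1.9) = 1.0074
ABV = (1.0537 − 1.0074)·131.25

6.0785 % ABV


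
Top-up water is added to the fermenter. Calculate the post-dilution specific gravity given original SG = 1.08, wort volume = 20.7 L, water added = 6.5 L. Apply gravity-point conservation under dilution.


SG_new = 1 + (SG_old − 1)·V_old/(V_old + V_water)
pts = (1.08 − 1)·1000·20.7/(20.7 + 6.5) = 60.8824
SG_new = 1 + 60.8824/1000

1.0609


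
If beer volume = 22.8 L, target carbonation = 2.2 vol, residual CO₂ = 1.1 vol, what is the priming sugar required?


sugar = (target − residual)·4.0·V
sugar = (2.2 − 1.1)·4.0·22.8

100.3200 g


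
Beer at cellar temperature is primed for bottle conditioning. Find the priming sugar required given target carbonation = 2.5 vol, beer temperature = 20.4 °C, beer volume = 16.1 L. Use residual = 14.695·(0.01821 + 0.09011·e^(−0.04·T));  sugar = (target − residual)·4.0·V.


residual = 14.695·(0.01821 + 0.09011·e^(−0.04·20.4)) = 0.8531
sugar = (2.5 − 0.8531)·4.0·16.1

106.0579 g


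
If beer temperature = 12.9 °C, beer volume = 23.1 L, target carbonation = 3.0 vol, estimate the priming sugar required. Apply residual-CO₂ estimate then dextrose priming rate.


residual = 14.695·(0.01821 + 0.09011·e^(−0.04·T));  sugar = (target − residual)·4.0·V
residual = 14.695·(0.01821 + 0.09011·e^(−0.04·12.9)) = 1.0580
sugar = (3.0 − 1.0580)·4.0·23.1

179.4412 g


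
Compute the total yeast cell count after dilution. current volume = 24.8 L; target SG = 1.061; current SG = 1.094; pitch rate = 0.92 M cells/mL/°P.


V_w = V·((SG_c−1)/(SG_t−1)−1);  °P = 259 − 259/SG_t;  cells = rate·(V+V_w)·°P
V_w = 24.8·((1.094−1)/(1.061−1)−1) = 13.4164
V_final = 24.8 + 13.4164 = 38.2164
°P = 259 − 259/1.061 = 14.8907
cells = 0.92·38.2164·14.8907

523.5423 billion cells


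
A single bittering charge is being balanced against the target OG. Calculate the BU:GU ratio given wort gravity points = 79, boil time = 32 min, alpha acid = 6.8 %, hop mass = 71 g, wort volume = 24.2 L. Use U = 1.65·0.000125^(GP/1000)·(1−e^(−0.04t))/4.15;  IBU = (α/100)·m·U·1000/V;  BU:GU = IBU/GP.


U = 1.65·0.000125^(79/1000)·(1−e^(−0.04·32))/4.15 = 0.1411
IBU = (6.8/100)·71·0.1411·1000/24.2 = 28.1552
BU:GU = 28.1552/79

0.3564


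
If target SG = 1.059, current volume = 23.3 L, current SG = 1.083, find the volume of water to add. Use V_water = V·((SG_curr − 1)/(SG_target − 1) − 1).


V_water = 23.3·((1.083 − 1)/(1.059 − 1) − 1)

9.4780 L


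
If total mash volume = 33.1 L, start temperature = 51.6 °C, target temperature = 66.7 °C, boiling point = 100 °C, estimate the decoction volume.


V_dec = V_total·(T_target − T_start)/(T_boil − T_start)
V_dec = 33.1·(66.7 − 51.6)/(100 − 51.6)

10.3267 L


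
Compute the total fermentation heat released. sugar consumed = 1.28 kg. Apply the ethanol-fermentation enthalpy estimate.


Q = m_sugar · 590 kJ/kg
Q = 1.28 · 590

755.2000 kJ


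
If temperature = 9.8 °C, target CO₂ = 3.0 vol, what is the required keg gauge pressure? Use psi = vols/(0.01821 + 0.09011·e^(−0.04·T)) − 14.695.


psi = 3.0/(0.01821 + 0.09011·e^(−0.04·9.8)) − 14.695

23.2328 psi


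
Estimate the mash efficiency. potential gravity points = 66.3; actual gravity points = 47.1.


efficiency = actual / potential × 100
efficiency = 47.1 / 66.3 × 100

71.0407 %


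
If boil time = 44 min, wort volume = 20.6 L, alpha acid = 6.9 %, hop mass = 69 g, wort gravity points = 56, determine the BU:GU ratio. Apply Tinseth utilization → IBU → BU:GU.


U = 1.65·0.000125^(GP/1000)·(1−e^(−0.04t))/4.15;  IBU = (α/100)·m·U·1000/V;  BU:GU = IBU/GP
U = 1.65·0.000125^(56/1000)·(1−e^(−0.04·44))/4.15 = 0.1990
IBU = (6.9/100)·69·0.1990·1000/20.6 = 45.9939
BU:GU = 45.9939/56

0.8213


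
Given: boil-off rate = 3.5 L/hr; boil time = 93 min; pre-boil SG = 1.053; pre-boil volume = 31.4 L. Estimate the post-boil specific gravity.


V_post = V_pre − rate·(t/60);  SG_post = 1 + (SG_pre−1)·V_pre/V_post
V_post = 31.4 − 3.5·(93/60) = 25.9750
SG_post = 1 + (1.053 − 1)·31.4/25.9750

1.0641


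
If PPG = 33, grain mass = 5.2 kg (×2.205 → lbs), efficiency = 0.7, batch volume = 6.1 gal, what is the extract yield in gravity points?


points = lbs × PPG × eff / vol
lbs = 5.2 × 2.205 = 11.4660
points = 11.4660 × 33 × 0.7 / 6.1

43.4204 points


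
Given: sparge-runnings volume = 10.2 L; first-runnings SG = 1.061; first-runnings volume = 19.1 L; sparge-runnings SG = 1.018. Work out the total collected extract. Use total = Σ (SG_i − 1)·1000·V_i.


first = (1.061 − 1)·1000·19.1 = 1165.1000
sparge = (1.018 − 1)·1000·10.2 = 183.6000
total = 1165.1000 + 183.6000

1348.7000 gravity·L


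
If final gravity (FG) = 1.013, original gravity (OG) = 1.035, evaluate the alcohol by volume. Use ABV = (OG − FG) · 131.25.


ABV = (1.035 − 1.013) · 131.25

2.8875 % ABV


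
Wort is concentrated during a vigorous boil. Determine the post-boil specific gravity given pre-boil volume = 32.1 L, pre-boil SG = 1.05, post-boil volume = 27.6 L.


SG_post = 1 + (SG_pre − 1)·V_pre/V_post
pts_pre = (1.05 − 1)·1000 = 50.0000
pts_post = 50.0000·32.1/27.6 = 58.1522
SG_post = 1 + 58.1522/1000

1.0582


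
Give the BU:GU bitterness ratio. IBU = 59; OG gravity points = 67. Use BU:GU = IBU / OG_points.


BU:GU = 59 / 67

0.8806


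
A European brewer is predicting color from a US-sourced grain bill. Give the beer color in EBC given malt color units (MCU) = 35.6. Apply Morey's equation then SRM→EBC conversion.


SRM = 1.4922·MCU^0.6859;  EBC = SRM·1.97
SRM = 1.4922·35.6^0.6859 = 17.2968
EBC = 17.2968·1.97

34.0748 EBC


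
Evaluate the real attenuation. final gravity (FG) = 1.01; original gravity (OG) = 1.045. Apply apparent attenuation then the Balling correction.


AA = (OG−FG)/(OG−1)·100;  RA = AA·0.8192
AA = (1.045 − 1.01)/(1.045 − 1)·100 = 77.7778
RA = 77.7778·0.8192

63.7156 %


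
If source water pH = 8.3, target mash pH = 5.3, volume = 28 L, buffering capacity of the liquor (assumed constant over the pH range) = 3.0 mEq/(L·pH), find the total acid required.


acid = buffering capacity · (pH_source − pH_target) · V
acid = 3.0 · (8.3 − 5.3) · 28

252.0000 mEq


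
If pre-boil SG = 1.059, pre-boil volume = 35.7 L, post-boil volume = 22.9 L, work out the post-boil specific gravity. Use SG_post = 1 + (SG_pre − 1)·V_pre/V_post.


pts_pre = (1.059 − 1)·1000 = 59.0000
pts_post = 59.0000·35.7/22.9 = 91.9782
SG_post = 1 + 91.9782/1000

1.0920


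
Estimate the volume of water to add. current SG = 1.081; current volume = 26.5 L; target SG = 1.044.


V_water = V·((SG_curr − 1)/(SG_target − 1) − 1)
V_water = 26.5·((1.081 − 1)/(1.044 − 1) − 1)

22.2841 L


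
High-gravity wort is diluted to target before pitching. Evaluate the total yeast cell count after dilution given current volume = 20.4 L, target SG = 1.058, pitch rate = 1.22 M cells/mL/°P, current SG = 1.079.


V_w = V·((SG_c−1)/(SG_t−1)−1);  °P = 259 − 259/SG_t;  cells = rate·(V+V_w)·°P
V_w = 20.4·((1.079−1)/(1.058−1)−1) = 7.3862
V_final = 20.4 + 7.3862 = 27.7862
°P = 259 − 259/1.058 = 14.1985
cells = 1.22·27.7862·14.1985

481.3170 billion cells


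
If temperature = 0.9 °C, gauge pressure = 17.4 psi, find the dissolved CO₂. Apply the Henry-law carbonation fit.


vols = (P + 14.695)·(0.01821 + 0.09011·e^(−0.04·T))
vols = (17.4 + 14.695)·(0.01821 + 0.09011·e^(−0.04·0.9))

3.3743 volumes


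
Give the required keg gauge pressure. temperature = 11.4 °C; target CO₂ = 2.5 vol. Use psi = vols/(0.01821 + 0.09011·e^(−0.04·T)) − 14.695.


psi = 2.5/(0.01821 + 0.09011·e^(−0.04·11.4)) − 14.695

18.4954 psi


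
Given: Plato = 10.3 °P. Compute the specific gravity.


SG = 259/(259 − P)
SG = 259/(259 − 10.3)

1.0414


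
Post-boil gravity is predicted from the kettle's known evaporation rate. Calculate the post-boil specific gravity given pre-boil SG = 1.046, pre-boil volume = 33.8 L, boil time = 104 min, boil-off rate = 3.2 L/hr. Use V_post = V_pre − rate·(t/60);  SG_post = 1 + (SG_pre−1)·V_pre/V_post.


V_post = 33.8 − 3.2·(104/60) = 28.2533
SG_post = 1 + (1.046 − 1)·33.8/28.2533

1.0550


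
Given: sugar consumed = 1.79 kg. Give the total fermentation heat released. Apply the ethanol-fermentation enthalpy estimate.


Q = m_sugar · 590 kJ/kg
Q = 1.79 · 590

1056.1000 kJ


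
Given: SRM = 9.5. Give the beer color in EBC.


EBC = SRM · 1.97
EBC = 9.5 · 1.97

18.7150 EBC


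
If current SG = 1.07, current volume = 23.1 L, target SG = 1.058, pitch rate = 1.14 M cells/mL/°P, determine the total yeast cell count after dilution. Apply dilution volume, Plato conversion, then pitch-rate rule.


V_w = V·((SG_c−1)/(SG_t−1)−1);  °P = 259 − 259/SG_t;  cells = rate·(V+V_w)·°P
V_w = 23.1·((1.07−1)/(1.058−1)−1) = 4.7793
V_final = 23.1 + 4.7793 = 27.8793
°P = 259 − 259/1.058 = 14.1985
cells = 1.14·27.8793·14.1985

451.2622 billion cells


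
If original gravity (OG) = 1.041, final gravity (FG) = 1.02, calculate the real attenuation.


AA = (OG−FG)/(OG−1)·100;  RA = AA·0.8192
AA = (1.041 − 1.02)/(1.041 − 1)·100 = 51.2195
RA = 51.2195·0.8192

41.9590 %


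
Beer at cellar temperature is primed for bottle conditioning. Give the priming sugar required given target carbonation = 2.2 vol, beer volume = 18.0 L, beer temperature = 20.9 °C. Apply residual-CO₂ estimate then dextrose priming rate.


residual = 14.695·(0.01821 + 0.09011·e^(−0.04·T));  sugar = (target − residual)·4.0·V
residual = 14.695·(0.01821 + 0.09011·e^(−0.04·20.9)) = 0.8415
sugar = (2.2 − 0.8415)·4.0·18.0

97.8089 g


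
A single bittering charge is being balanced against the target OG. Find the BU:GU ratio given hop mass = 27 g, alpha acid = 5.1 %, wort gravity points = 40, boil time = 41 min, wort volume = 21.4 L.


U = 1.65·0.000125^(GP/1000)·(1−e^(−0.04t))/4.15;  IBU = (α/100)·m·U·1000/V;  BU:GU = IBU/GP
U = 1.65·0.000125^(40/1000)·(1−e^(−0.04·41))/4.15 = 0.2237
IBU = (5.1/100)·27·0.2237·1000/21.4 = 14.3939
BU:GU = 14.3939/40

0.3598


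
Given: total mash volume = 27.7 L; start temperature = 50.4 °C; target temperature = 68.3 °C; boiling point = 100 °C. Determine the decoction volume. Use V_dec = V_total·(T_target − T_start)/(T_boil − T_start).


V_dec = 27.7·(68.3 − 50.4)/(100 − 50.4)

9.9966 L


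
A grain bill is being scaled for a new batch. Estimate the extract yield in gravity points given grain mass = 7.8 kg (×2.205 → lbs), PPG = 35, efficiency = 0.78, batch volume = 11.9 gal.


points = lbs × PPG × eff / vol
lbs = 7.8 × 2.205 = 17.1990
points = 17.1990 × 35 × 0.78 / 11.9

39.4565 points


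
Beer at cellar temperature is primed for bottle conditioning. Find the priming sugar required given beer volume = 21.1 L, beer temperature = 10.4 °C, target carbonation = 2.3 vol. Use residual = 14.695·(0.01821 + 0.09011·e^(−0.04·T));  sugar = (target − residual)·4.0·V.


residual = 14.695·(0.01821 + 0.09011·e^(−0.04·10.4)) = 1.1411
sugar = (2.3 − 1.1411)·4.0·21.1

97.8093 g


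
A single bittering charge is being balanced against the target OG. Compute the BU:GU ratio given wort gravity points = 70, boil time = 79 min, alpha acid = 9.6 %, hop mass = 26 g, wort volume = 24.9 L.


U = 1.65·0.000125^(GP/1000)·(1−e^(−0.04t))/4.15;  IBU = (α/100)·m·U·1000/V;  BU:GU = IBU/GP
U = 1.65·0.000125^(70/1000)·(1−e^(−0.04·79))/4.15 = 0.2030
IBU = (9.6/100)·26·0.2030·1000/24.9 = 20.3440
BU:GU = 20.3440/70

0.2906


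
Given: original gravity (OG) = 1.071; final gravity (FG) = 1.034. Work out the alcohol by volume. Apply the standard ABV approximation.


ABV = (OG − FG) · 131.25
ABV = (1.071 − 1.034) · 131.25

4.8562 % ABV


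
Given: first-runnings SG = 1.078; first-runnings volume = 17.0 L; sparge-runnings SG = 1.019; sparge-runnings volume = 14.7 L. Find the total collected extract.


total = Σ (SG_i − 1)·1000·V_i
first = (1.078 − 1)·1000·17.0 = 1326.0000
sparge = (1.019 − 1)·1000·14.7 = 279.3000
total = 1326.0000 + 279.3000

1605.3000 gravity·L


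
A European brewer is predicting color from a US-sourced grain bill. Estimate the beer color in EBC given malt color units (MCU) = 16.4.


SRM = 1.4922·MCU^0.6859;  EBC = SRM·1.97
SRM = 1.4922·16.4^0.6859 = 10.1646
EBC = 10.1646·1.97

20.0242 EBC


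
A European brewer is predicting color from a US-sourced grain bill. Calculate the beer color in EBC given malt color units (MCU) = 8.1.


SRM = 1.4922·MCU^0.6859;  EBC = SRM·1.97
SRM = 1.4922·8.1^0.6859 = 6.2655
EBC = 6.2655·1.97

12.3431 EBC


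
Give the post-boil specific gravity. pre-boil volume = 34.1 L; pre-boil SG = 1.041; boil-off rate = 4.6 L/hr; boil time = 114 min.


V_post = V_pre − rate·(t/60);  SG_post = 1 + (SG_pre−1)·V_pre/V_post
V_post = 34.1 − 4.6·(114/60) = 25.3600
SG_post = 1 + (1.041 − 1)·34.1/25.3600

1.0551


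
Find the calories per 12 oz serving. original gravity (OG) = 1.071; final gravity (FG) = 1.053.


ABW = (OG−FG)·131.25·0.79/FG;  °P = 259 − 259/SG (for OG→OE and FG→AE);  RE = 0.1808·OE + 0.8192·AE;  Cal = (6.9·ABW + 4·(RE−0.1))·FG·3.55
ABW = (1.071 − 1.053)·131.25·0.79/1.053 = 1.7724
OE = 259 − 259/1.071 = 17.1699 °P
AE = 259 − 259/1.053 = 13.0361 °P
RE = 0.1808·17.1699 + 0.8192·13.0361 = 13.7835 °P
Cal = (6.9·1.7724 + 4·(13.7835−0.1))·1.053·3.55

250.3206 kcal


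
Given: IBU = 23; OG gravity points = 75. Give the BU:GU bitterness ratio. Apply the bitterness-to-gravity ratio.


BU:GU = IBU / OG_points
BU:GU = 23 / 75

0.3067


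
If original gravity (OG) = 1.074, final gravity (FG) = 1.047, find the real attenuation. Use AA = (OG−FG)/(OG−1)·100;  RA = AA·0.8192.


AA = (1.074 − 1.047)/(1.074 − 1)·100 = 36.4865
RA = 36.4865·0.8192

29.8897 %


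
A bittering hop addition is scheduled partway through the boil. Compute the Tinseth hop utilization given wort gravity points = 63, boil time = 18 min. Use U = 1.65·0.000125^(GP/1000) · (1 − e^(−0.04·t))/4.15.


bigness = 1.65·0.000125^(63/1000) = 0.9367
boil_factor = (1 − e^(−0.04·18))/4.15 = 0.1237
U = 0.9367 · 0.1237

0.1158


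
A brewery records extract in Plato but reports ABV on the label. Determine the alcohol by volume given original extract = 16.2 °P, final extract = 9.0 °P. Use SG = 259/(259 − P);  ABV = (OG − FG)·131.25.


OG = 259/(259 − 16.2) = 1.0667
FG = 259/(259 − 9.0) = 1.0360
ABV = (1.0667 − 1.0360)·131.25

4.0322 % ABV


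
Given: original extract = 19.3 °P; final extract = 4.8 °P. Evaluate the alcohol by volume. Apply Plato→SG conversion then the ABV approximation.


SG = 259/(259 − P);  ABV = (OG − FG)·131.25
OG = 259/(259 − 19.3) = 1.0805
FG = 259/(259 − 4.8) = 1.0189
ABV = (1.0805 − 1.0189)·131.25

8.0895 % ABV


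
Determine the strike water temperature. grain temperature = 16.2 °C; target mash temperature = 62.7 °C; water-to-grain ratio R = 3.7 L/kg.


T_strike = (0.41/R)·(T_mash − T_grain) + T_mash
T_strike = (0.41/3.7)·(62.7 − 16.2) + 62.7

67.8527 °C


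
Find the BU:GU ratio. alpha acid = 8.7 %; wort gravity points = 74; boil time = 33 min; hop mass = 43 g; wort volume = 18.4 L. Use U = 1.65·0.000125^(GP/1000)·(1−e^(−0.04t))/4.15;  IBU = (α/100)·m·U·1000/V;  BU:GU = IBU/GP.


U = 1.65·0.000125^(74/1000)·(1−e^(−0.04·33))/4.15 = 0.1498
IBU = (8.7/100)·43·0.1498·1000/18.4 = 30.4650
BU:GU = 30.4650/74

0.4117


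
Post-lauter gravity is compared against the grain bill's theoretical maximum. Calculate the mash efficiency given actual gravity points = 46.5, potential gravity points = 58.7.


efficiency = actual / potential × 100
efficiency = 46.5 / 58.7 × 100

79.2164 %


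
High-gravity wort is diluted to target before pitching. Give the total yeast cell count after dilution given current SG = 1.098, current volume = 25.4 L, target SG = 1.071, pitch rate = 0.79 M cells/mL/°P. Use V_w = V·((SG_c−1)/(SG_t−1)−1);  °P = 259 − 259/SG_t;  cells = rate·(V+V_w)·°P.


V_w = 25.4·((1.098−1)/(1.071−1)−1) = 9.6592
V_final = 25.4 + 9.6592 = 35.0592
°P = 259 − 259/1.071 = 17.1699
cells = 0.79·35.0592·17.1699

475.5511 billion cells


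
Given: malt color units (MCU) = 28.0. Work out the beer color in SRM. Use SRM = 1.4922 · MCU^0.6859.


SRM = 1.4922 · 28.0^0.6859

14.6701 SRM


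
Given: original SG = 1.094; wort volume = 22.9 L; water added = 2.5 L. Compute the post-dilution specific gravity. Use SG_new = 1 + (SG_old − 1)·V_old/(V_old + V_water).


pts = (1.094 − 1)·1000·22.9/(22.9 + 2.5) = 84.7480
SG_new = 1 + 84.7480/1000

1.0847


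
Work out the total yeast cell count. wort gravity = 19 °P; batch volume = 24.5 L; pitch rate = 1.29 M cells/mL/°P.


cells (billions) = rate · V_L · °P
cells = 1.29 · 24.5 · 19

600.4950 billion cells


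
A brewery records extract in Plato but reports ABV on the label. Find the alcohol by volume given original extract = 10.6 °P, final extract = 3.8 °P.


SG = 259/(259 − P);  ABV = (OG − FG)·131.25
OG = 259/(259 − 10.6) = 1.0427
FG = 259/(259 − 3.8) = 1.0149
ABV = (1.0427 − 1.0149)·131.25

3.6465 % ABV


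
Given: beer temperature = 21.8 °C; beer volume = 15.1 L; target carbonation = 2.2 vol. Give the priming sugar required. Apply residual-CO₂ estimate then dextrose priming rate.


residual = 14.695·(0.01821 + 0.09011·e^(−0.04·T));  sugar = (target − residual)·4.0·V
residual = 14.695·(0.01821 + 0.09011·e^(−0.04·21.8)) = 0.8212
sugar = (2.2 − 0.8212)·4.0·15.1

83.2766 g


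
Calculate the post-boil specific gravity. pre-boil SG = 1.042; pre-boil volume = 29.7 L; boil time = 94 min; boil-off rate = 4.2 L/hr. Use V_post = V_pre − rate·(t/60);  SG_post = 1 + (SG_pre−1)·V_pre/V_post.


V_post = 29.7 − 4.2·(94/60) = 23.1200
SG_post = 1 + (1.042 − 1)·29.7/23.1200

1.0540


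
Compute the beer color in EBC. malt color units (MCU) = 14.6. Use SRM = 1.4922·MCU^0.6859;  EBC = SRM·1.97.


SRM = 1.4922·14.6^0.6859 = 9.3855
EBC = 9.3855·1.97

18.4894 EBC
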